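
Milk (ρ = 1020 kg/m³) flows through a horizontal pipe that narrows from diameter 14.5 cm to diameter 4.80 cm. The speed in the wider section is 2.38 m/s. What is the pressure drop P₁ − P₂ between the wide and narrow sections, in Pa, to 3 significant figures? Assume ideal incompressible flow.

By continuity, v₂ = v₁·A₁/A₂ = 2.38·(165/18.1) = 21.7 m/s.
With no height change, Bernoulli's equation is P₁ + ½ρv₁² = P₂ + ½ρv₂².
P₁ − P₂ = ½·1020·(21.7² − 2.38²) = ½·1020·466 = 238000 Pa.

238000 Pa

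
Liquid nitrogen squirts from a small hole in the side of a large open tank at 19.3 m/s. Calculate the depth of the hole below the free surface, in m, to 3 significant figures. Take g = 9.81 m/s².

For a small hole in a large open tank, ½v² = gh, giving h = v²/(2g).
h = 19.3²/(2·9.81) = 372/19.62 = 19.0 m.

h ≈ 19.0 m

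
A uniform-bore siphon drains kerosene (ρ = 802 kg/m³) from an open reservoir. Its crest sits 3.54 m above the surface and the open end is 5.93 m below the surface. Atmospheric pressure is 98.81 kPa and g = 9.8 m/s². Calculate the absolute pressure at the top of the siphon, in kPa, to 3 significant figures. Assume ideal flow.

24.4 kPa

Bernoulli surface→outlet gives ½v² = g·h_out, so v = √(2·9.8·5.93) = 10.8 m/s.
Continuity keeps v the same throughout the tube; from surface to crest, P_atm + 0 = P_top + ½ρv² + ρg·h_top.
P_top = 98810 − ½·802·10.8² − 802·9.8·3.54 = 24400 Pa.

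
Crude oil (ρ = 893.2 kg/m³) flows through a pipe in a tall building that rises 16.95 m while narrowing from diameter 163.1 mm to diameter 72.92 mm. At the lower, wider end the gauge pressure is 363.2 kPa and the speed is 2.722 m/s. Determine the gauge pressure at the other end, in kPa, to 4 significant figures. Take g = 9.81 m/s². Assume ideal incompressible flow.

P₂ ≈ 135.2 kPa

By continuity, v₂ = v₁·A₁/A₂ = 2.722·(208.9/41.76) = 13.62 m/s.
Energy conservation along the streamline gives P₂ = P₁ − ½ρ(v₂² − v₁²) − ρg(h₂ − h₁).
P₂ = 363200 + ½·893.2·(2.722² − 13.62²) − 893.2·9.81·(+16.95) = 363200 + (-79510) − (148500) = 135200 Pa.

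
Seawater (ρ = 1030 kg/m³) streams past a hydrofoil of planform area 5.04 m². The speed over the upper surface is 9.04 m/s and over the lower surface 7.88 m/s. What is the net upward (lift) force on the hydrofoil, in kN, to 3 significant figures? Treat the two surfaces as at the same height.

From P + ½ρv² = const at equal height, P_low − P_up = ½ρ(v_up² − v_low²).
ΔP = ½·1030·(9.04² − 7.88²) = 10100 Pa.
Lift = ΔP · A = 10100 × 5.04 = 50900 N.

F ≈ 50.9 kN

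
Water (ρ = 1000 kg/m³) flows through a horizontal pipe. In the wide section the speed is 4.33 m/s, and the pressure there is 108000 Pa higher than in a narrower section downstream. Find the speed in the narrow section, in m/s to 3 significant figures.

Along the level pipe P + ½ρv² is conserved, hence v₂² = v₁² + 2(P₁ − P₂)/ρ.
v₂ = √(4.33² + 2·108000/1000) = √(18.7 + 216) = 15.3 m/s.

v₂ ≈ 15.3 m/s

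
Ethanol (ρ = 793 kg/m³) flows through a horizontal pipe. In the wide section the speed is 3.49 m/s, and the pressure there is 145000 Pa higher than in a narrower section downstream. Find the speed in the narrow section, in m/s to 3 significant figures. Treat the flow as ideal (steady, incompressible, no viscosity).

v₂ ≈ 19.4 m/s

Horizontal Bernoulli: P₁ + ½ρv₁² = P₂ + ½ρv₂², so v₂² = v₁² + 2(P₁ − P₂)/ρ.
v₂ = √(3.49² + 2·145000/793) = √(12.2 + 366) = 19.4 m/s.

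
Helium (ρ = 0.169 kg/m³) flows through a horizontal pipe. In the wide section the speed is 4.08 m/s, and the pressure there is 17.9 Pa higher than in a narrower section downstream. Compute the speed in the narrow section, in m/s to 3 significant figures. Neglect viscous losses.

15.1 m/s

With h₁ = h₂, rearranging Bernoulli gives v₂ = √(v₁² + 2ΔP/ρ).
v₂ = √(4.08² + 2·17.9/0.169) = √(16.6 + 212) = 15.1 m/s.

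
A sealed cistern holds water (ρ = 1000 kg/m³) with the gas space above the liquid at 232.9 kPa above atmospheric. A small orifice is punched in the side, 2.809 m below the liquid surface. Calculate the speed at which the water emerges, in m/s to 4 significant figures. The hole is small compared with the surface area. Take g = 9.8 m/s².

Take point 1 at the surface (v₁ ≈ 0) and point 2 at the hole (at atmospheric pressure). Bernoulli: P₁ + ρg h = P_atm + ½ρv₂².
With P₁ − P_atm = 232900 Pa, v₂ = √(2gh + 2ΔP/ρ) = √(2·9.8·2.809 + 2·232900/1000) = 22.82 m/s.

v ≈ 22.82 m/s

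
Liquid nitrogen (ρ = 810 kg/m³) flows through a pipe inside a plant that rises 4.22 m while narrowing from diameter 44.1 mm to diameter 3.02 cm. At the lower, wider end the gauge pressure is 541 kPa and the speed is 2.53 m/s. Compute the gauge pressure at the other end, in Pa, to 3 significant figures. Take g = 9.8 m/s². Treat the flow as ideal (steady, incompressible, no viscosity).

Continuity gives A₁v₁ = A₂v₂, so v₂ = (15.3 cm²)/(7.16 cm²) × 2.53 m/s = 5.39 m/s.
Bernoulli: P₁ + ½ρv₁² + ρg h₁ = P₂ + ½ρv₂² + ρg h₂, so P₂ = P₁ + ½ρ(v₁² − v₂²) − ρg(h₂ − h₁).
P₂ = 541000 + ½·810·(2.53² − 5.39²) − 810·9.8·(+4.22) = 541000 + (-9200) − (33500) = 498000 Pa.

P₂ ≈ 498000 Pa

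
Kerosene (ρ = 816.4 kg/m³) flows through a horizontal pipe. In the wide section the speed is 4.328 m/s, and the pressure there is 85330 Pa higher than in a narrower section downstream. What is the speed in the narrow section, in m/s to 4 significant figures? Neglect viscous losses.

v₂ = 15.09 m/s

With h₁ = h₂, rearranging Bernoulli gives v₂ = √(v₁² + 2ΔP/ρ).
v₂ = √(4.328² + 2·85330/816.4) = √(18.73 + 209.0) = 15.09 m/s.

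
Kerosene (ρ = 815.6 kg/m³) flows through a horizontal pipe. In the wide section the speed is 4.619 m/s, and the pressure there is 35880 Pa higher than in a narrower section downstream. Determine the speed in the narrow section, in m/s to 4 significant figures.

Horizontal Bernoulli: P₁ + ½ρv₁² = P₂ + ½ρv₂², so v₂² = v₁² + 2(P₁ − P₂)/ρ.
v₂ = √(4.619² + 2·35880/815.6) = √(21.34 + 87.98) = 10.46 m/s.

10.46 m/s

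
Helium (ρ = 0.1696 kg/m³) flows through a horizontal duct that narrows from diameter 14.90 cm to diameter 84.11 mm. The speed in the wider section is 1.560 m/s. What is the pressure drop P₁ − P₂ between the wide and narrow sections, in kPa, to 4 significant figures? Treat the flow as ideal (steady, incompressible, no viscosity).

ΔP ≈ 0.001826 kPa

Continuity gives A₁v₁ = A₂v₂, so v₂ = (174.4 cm²)/(55.56 cm²) × 1.560 m/s = 4.896 m/s.
With no height change, Bernoulli's equation is P₁ + ½ρv₁² = P₂ + ½ρv₂².
P₁ − P₂ = ½·0.1696·(4.896² − 1.560²) = ½·0.1696·21.53 = 1.826 Pa.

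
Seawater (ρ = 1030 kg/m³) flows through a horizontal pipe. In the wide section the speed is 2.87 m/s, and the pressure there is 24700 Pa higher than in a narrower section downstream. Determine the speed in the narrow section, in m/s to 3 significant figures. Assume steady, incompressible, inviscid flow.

Along the level pipe P + ½ρv² is conserved, hence v₂² = v₁² + 2(P₁ − P₂)/ρ.
v₂ = √(2.87² + 2·24700/1030) = √(8.24 + 48.0) = 7.50 m/s.

v₂ ≈ 7.50 m/s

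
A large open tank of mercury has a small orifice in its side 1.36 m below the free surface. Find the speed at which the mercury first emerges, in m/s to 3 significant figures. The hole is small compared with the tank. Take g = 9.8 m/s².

5.16 m/s

With the surface at rest and both surface and jet at atmospheric pressure, Bernoulli gives ρg h = ½ρv², so v = √(2gh) = √(2·9.8·1.36) = 5.16 m/s.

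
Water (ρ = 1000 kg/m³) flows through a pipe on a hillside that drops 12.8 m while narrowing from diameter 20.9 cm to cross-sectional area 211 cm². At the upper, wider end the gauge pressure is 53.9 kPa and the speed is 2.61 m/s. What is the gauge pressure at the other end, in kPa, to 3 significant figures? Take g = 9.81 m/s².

By continuity, v₂ = v₁·A₁/A₂ = 2.61·(343/211) = 4.24 m/s.
Applying Bernoulli between the two ends and solving for P₂: P₂ = P₁ + ½ρ(v₁² − v₂²) − ρgΔh.
P₂ = 53900 + ½·1000·(2.61² − 4.24²) − 1000·9.81·(−12.8) = 53900 + (-5600) − (-126000) = 174000 Pa.

P₂ ≈ 174 kPa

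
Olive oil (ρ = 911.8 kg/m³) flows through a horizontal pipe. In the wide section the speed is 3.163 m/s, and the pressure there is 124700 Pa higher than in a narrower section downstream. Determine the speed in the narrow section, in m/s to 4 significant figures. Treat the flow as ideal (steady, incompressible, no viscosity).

v₂ ≈ 16.84 m/s

Along the level pipe P + ½ρv² is conserved, hence v₂² = v₁² + 2(P₁ − P₂)/ρ.
v₂ = √(3.163² + 2·124700/911.8) = √(10.00 + 273.5) = 16.84 m/s.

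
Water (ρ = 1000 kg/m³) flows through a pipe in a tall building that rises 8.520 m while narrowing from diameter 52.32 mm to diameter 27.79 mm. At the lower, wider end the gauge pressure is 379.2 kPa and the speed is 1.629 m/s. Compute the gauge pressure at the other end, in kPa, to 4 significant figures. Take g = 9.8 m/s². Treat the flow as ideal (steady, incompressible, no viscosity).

The volume flow rate is constant, so v₂ = (A₁/A₂)v₁ = (21.50/6.066)·1.629 = 5.774 m/s.
Bernoulli: P₁ + ½ρv₁² + ρg h₁ = P₂ + ½ρv₂² + ρg h₂, so P₂ = P₁ + ½ρ(v₁² − v₂²) − ρg(h₂ − h₁).
P₂ = 379200 + ½·1000·(1.629² − 5.774²) − 1000·9.8·(+8.520) = 379200 + (-15340) − (83500) = 280400 Pa.

280.4 kPa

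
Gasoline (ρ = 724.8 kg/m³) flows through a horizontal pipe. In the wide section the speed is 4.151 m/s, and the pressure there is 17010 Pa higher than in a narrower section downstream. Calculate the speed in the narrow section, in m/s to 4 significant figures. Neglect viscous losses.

With h₁ = h₂, rearranging Bernoulli gives v₂ = √(v₁² + 2ΔP/ρ).
v₂ = √(4.151² + 2·17010/724.8) = √(17.23 + 46.94) = 8.010 m/s.

8.010 m/s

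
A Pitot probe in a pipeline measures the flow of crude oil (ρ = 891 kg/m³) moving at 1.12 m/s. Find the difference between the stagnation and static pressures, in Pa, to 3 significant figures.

The dynamic pressure equals the rise in static pressure at the stagnation point: ΔP = ½ρv².
ΔP = ½·891·1.12² = 559 Pa.

559 Pa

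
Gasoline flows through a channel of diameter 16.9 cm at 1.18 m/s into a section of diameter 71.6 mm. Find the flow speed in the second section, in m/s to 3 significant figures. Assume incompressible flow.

Mass conservation (A₁v₁ = A₂v₂) gives v₂ = 1.18 × 224/40.3 = 6.57 m/s.

6.57 m/s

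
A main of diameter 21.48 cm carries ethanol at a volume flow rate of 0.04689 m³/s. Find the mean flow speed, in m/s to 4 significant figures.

Q = 0.04689 m³/s = 0.04689 m³/s.
v = Q/A = 0.04689 / 0.03624 = 1.294 m/s.

v ≈ 1.294 m/s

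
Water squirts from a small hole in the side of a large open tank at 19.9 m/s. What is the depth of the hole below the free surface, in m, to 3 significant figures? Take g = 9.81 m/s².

Torricelli: v = √(2gh), so h = v²/(2g).
h = 19.9²/(2·9.81) = 396/19.62 = 20.2 m.

20.2 m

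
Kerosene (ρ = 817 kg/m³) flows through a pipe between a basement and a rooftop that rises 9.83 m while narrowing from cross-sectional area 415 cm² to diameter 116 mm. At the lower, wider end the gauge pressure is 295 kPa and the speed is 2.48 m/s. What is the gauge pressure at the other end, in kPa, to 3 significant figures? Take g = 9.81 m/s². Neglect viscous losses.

Continuity gives A₁v₁ = A₂v₂, so v₂ = (415 cm²)/(106 cm²) × 2.48 m/s = 9.74 m/s.
Applying Bernoulli between the two ends and solving for P₂: P₂ = P₁ + ½ρ(v₁² − v₂²) − ρgΔh.
P₂ = 295000 + ½·817·(2.48² − 9.74²) − 817·9.81·(+9.83) = 295000 + (-36200) − (78800) = 180000 Pa.

P₂ = 180 kPa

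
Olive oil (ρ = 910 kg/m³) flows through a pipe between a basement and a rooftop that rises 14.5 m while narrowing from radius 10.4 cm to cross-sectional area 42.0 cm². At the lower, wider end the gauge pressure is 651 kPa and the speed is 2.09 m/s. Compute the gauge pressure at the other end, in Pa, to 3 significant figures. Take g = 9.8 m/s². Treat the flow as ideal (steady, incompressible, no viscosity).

P₂ = 394000 Pa

The volume flow rate is constant, so v₂ = (A₁/A₂)v₁ = (340/42.0)·2.09 = 16.9 m/s.
Energy conservation along the streamline gives P₂ = P₁ − ½ρ(v₂² − v₁²) − ρg(h₂ − h₁).
P₂ = 651000 + ½·910·(2.09² − 16.9²) − 910·9.8·(+14.5) = 651000 + (-128000) − (129000) = 394000 Pa.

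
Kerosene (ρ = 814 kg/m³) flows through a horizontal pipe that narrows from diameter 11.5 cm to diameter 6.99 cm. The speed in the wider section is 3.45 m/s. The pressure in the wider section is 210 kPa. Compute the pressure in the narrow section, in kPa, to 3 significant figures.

P₂ = 179 kPa

The volume flow rate is constant, so v₂ = (A₁/A₂)v₁ = (104/38.4)·3.45 = 9.34 m/s.
Bernoulli (h₁ = h₂): P₁ − P₂ = ½ρ(v₂² − v₁²).
P₂ = P₁ − ½ρ(v₂² − v₁²) = 210000 − ½·814·(9.34² − 3.45²) = 210000 − 30600 = 179000 Pa.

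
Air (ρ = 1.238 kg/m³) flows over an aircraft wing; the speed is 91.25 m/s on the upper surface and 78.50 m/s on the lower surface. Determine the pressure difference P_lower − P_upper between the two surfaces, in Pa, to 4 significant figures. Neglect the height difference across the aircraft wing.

ΔP = 1340 Pa

Bernoulli (same height): P_lower − P_upper = ½ρ(v_upper² − v_lower²).
ΔP = ½·1.238·(91.25² − 78.50²) = 1340 Pa.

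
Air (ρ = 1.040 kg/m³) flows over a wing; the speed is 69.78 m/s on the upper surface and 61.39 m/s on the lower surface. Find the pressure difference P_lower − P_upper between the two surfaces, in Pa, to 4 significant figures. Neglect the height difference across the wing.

Bernoulli (same height): P_lower − P_upper = ½ρ(v_upper² − v_lower²).
ΔP = ½·1.040·(69.78² − 61.39²) = 572.3 Pa.

ΔP ≈ 572.3 Pa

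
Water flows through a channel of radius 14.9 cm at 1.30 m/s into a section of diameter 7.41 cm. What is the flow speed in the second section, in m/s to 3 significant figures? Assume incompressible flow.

By continuity, v₂ = v₁·A₁/A₂ = 1.30·(697/43.1) = 21.0 m/s.

v₂ ≈ 21.0 m/s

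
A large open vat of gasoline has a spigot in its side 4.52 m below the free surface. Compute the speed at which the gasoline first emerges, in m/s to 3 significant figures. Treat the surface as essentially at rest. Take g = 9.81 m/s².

Torricelli's result v = √(2gh) gives v = √(2·9.81·4.52) = 9.42 m/s.

9.42 m/s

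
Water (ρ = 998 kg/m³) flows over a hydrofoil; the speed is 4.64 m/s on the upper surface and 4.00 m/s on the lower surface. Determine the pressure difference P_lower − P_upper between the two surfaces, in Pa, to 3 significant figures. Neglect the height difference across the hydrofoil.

Bernoulli (same height): P_lower − P_upper = ½ρ(v_upper² − v_lower²).
ΔP = ½·998·(4.64² − 4.00²) = 2760 Pa.

ΔP ≈ 2760 Pa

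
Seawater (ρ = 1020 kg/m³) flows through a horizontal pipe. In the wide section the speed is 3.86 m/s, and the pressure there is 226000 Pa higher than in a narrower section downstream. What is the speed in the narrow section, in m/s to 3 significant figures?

v₂ ≈ 21.4 m/s

Along the level pipe P + ½ρv² is conserved, hence v₂² = v₁² + 2(P₁ − P₂)/ρ.
v₂ = √(3.86² + 2·226000/1020) = √(14.9 + 443) = 21.4 m/s.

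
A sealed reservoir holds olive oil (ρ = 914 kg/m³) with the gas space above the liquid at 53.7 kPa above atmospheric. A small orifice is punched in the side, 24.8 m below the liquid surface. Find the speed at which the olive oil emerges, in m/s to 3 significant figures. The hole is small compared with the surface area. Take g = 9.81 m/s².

Take point 1 at the surface (v₁ ≈ 0) and point 2 at the hole (at atmospheric pressure). Bernoulli: P₁ + ρg h = P_atm + ½ρv₂².
With P₁ − P_atm = 53700 Pa, v₂ = √(2gh + 2ΔP/ρ) = √(2·9.81·24.8 + 2·53700/914) = 24.6 m/s.

v ≈ 24.6 m/s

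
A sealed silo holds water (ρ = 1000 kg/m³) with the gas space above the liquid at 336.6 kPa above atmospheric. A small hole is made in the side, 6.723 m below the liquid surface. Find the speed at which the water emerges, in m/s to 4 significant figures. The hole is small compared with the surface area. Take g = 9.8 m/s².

v ≈ 28.37 m/s

Take point 1 at the surface (v₁ ≈ 0) and point 2 at the hole (at atmospheric pressure). Bernoulli: P₁ + ρg h = P_atm + ½ρv₂².
With P₁ − P_atm = 336600 Pa, v₂ = √(2gh + 2ΔP/ρ) = √(2·9.8·6.723 + 2·336600/1000) = 28.37 m/s.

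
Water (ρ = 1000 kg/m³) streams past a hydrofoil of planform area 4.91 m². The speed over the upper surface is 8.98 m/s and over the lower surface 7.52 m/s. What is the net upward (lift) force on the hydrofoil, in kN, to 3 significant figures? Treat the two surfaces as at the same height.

F = 59.1 kN

With equal heights on the two surfaces, Bernoulli gives P_lower − P_upper = ½ρ(v_upper² − v_lower²).
ΔP = ½·1000·(8.98² − 7.52²) = 12000 Pa.
Lift = ΔP · A = 12000 × 4.91 = 59100 N.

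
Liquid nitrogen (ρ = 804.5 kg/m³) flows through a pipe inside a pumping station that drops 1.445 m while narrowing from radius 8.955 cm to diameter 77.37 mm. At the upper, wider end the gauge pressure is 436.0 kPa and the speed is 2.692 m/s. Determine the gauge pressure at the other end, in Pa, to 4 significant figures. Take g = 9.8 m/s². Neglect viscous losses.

P₂ ≈ 366600 Pa

By continuity, v₂ = v₁·A₁/A₂ = 2.692·(251.9/47.01) = 14.43 m/s.
Energy conservation along the streamline gives P₂ = P₁ − ½ρ(v₂² − v₁²) − ρg(h₂ − h₁).
P₂ = 436000 + ½·804.5·(2.692² − 14.43²) − 804.5·9.8·(−1.445) = 436000 + (-80790) − (-11390) = 366600 Pa.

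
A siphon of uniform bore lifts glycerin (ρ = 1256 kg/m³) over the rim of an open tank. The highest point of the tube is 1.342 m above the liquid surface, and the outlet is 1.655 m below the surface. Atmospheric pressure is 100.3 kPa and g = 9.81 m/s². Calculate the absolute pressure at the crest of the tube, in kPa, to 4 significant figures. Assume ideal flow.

P_top ≈ 63.37 kPa

From the surface to the outlet (both open to atmosphere, surface at rest): v = √(2g·h_out) = √(2·9.81·1.655) = 5.698 m/s.
Continuity keeps v the same throughout the tube; from surface to crest, P_atm + 0 = P_top + ½ρv² + ρg·h_top.
P_top = 100300 − ½·1256·5.698² − 1256·9.81·1.342 = 63370 Pa.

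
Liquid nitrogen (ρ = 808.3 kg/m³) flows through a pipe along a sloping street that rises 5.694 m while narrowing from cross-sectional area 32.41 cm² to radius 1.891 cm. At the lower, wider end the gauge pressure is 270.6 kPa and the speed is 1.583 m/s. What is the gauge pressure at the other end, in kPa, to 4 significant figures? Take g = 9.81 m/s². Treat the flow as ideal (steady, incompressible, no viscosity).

The volume flow rate is constant, so v₂ = (A₁/A₂)v₁ = (32.41/11.23)·1.583 = 4.567 m/s.
Energy conservation along the streamline gives P₂ = P₁ − ½ρ(v₂² − v₁²) − ρg(h₂ − h₁).
P₂ = 270600 + ½·808.3·(1.583² − 4.567²) − 808.3·9.81·(+5.694) = 270600 + (-7417) − (45150) = 218000 Pa.

P₂ ≈ 218.0 kPa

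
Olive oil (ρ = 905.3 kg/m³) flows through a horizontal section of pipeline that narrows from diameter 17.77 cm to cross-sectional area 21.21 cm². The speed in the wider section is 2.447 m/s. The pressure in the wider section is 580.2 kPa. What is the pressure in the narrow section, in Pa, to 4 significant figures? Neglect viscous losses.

212300 Pa

By continuity, v₂ = v₁·A₁/A₂ = 2.447·(248.0/21.21) = 28.61 m/s.
Bernoulli (h₁ = h₂): P₁ − P₂ = ½ρ(v₂² − v₁²).
P₂ = P₁ − ½ρ(v₂² − v₁²) = 580200 − ½·905.3·(28.61² − 2.447²) = 580200 − 367900 = 212300 Pa.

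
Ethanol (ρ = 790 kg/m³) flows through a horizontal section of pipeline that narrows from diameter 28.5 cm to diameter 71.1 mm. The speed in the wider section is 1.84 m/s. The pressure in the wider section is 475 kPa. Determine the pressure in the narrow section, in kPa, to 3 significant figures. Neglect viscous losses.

P₂ ≈ 131 kPa

By continuity, v₂ = v₁·A₁/A₂ = 1.84·(638/39.7) = 29.6 m/s.
The pipe is horizontal, so Bernoulli reduces to P₁ + ½ρv₁² = P₂ + ½ρv₂².
P₂ = P₁ − ½ρ(v₂² − v₁²) = 475000 − ½·790·(29.6² − 1.84²) = 475000 − 344000 = 131000 Pa.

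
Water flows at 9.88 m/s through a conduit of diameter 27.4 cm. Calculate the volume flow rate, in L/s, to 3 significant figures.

Q = A·v = 0.0590 m² × 9.88 m/s = 0.583 m³/s.
Converting: 0.583 m³/s × 1000 = 583 L/s.

583 L/s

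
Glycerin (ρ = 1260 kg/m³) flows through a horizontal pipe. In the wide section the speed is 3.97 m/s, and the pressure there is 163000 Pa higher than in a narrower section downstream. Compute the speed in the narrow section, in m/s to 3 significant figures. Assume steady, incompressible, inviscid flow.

v₂ ≈ 16.6 m/s

With h₁ = h₂, rearranging Bernoulli gives v₂ = √(v₁² + 2ΔP/ρ).
v₂ = √(3.97² + 2·163000/1260) = √(15.8 + 259) = 16.6 m/s.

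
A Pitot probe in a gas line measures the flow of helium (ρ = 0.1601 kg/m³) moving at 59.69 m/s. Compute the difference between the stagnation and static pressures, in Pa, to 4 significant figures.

At the stagnation point the flow is brought to rest, so Bernoulli gives P_stag − P_static = ½ρv².
ΔP = ½·0.1601·59.69² = 285.2 Pa.

ΔP ≈ 285.2 Pa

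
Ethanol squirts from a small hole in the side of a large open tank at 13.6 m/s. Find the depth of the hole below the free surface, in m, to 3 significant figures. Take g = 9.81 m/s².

For a small hole in a large open tank, ½v² = gh, giving h = v²/(2g).
h = 13.6²/(2·9.81) = 185/19.62 = 9.43 m.

9.43 m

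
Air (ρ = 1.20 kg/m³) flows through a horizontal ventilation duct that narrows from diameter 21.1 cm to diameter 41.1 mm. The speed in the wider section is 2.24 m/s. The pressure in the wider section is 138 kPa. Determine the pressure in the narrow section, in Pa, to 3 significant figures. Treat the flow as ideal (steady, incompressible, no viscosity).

By continuity, v₂ = v₁·A₁/A₂ = 2.24·(350/13.3) = 59.0 m/s.
The pipe is horizontal, so Bernoulli reduces to P₁ + ½ρv₁² = P₂ + ½ρv₂².
P₂ = P₁ − ½ρ(v₂² − v₁²) = 138000 − ½·1.20·(59.0² − 2.24²) = 138000 − 2090 = 136000 Pa.

136000 Pa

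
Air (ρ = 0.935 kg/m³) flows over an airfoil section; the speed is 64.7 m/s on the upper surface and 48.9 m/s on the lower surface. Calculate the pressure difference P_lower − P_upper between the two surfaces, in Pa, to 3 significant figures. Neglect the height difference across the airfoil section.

ΔP = 839 Pa

The pressure is lower where the speed is higher: ΔP = ½ρ(v_up² − v_low²).
ΔP = ½·0.935·(64.7² − 48.9²) = 839 Pa.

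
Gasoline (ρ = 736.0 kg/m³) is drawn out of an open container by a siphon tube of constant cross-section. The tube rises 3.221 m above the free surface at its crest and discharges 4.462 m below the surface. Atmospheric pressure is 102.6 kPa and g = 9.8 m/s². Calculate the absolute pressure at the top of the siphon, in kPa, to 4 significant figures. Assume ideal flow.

From the surface to the outlet (both open to atmosphere, surface at rest): v = √(2g·h_out) = √(2·9.8·4.462) = 9.352 m/s.
The bore is uniform, so the speed at the crest is the same v. Bernoulli surface→crest: P_atm = P_top + ½ρv² + ρg·h_top.
P_top = 102600 − ½·736.0·9.352² − 736.0·9.8·3.221 = 47180 Pa.

P_top ≈ 47.18 kPa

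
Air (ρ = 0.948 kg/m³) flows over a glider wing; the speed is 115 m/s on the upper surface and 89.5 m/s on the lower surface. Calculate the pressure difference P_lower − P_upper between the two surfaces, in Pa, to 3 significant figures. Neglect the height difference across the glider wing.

ΔP = 2470 Pa

With negligible Δh, P + ½ρv² is constant, so P_low − P_up = ½ρ(v_up² − v_low²).
ΔP = ½·0.948·(115² − 89.5²) = 2470 Pa.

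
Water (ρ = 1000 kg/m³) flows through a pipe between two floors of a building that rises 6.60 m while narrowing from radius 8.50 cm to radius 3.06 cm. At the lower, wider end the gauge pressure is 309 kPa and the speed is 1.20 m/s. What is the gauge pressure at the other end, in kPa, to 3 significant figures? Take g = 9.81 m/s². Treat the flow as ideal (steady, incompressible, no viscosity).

Continuity gives A₁v₁ = A₂v₂, so v₂ = (227 cm²)/(29.4 cm²) × 1.20 m/s = 9.26 m/s.
Applying Bernoulli between the two ends and solving for P₂: P₂ = P₁ + ½ρ(v₁² − v₂²) − ρgΔh.
P₂ = 309000 + ½·1000·(1.20² − 9.26²) − 1000·9.81·(+6.60) = 309000 + (-42100) − (64700) = 202000 Pa.

P₂ = 202 kPa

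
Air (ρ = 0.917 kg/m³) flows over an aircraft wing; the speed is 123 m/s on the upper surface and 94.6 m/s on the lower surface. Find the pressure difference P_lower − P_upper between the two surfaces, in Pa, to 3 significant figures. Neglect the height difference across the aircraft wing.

With negligible Δh, P + ½ρv² is constant, so P_low − P_up = ½ρ(v_up² − v_low²).
ΔP = ½·0.917·(123² − 94.6²) = 2830 Pa.

2830 Pa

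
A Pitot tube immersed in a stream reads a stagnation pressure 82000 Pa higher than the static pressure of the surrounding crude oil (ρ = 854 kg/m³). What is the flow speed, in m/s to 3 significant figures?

v = 13.9 m/s

The dynamic pressure equals the rise in static pressure at the stagnation point: ΔP = ½ρv².
v = √(2ΔP/ρ) = √(2·82000/854) = 13.9 m/s.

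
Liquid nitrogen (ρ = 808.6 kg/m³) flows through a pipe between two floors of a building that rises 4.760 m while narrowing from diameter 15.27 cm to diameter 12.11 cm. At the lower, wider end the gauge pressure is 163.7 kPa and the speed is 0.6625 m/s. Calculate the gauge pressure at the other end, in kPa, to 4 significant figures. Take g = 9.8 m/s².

125.7 kPa

Mass conservation (A₁v₁ = A₂v₂) gives v₂ = 0.6625 × 183.1/115.2 = 1.053 m/s.
Energy conservation along the streamline gives P₂ = P₁ − ½ρ(v₂² − v₁²) − ρg(h₂ − h₁).
P₂ = 163700 + ½·808.6·(0.6625² − 1.053²) − 808.6·9.8·(+4.760) = 163700 + (-271.1) − (37720) = 125700 Pa.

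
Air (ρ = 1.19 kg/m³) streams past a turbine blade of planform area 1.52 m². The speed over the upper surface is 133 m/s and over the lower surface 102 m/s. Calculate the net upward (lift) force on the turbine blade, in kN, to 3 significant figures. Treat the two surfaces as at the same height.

F = 6.59 kN

From P + ½ρv² = const at equal height, P_low − P_up = ½ρ(v_up² − v_low²).
ΔP = ½·1.19·(133² − 102²) = 4330 Pa.
Lift = ΔP · A = 4330 × 1.52 = 6590 N.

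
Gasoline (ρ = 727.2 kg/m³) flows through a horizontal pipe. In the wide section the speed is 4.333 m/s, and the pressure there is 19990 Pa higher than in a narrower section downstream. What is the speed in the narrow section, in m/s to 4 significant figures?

v₂ = 8.588 m/s

Along the level pipe P + ½ρv² is conserved, hence v₂² = v₁² + 2(P₁ − P₂)/ρ.
v₂ = √(4.333² + 2·19990/727.2) = √(18.77 + 54.98) = 8.588 m/s.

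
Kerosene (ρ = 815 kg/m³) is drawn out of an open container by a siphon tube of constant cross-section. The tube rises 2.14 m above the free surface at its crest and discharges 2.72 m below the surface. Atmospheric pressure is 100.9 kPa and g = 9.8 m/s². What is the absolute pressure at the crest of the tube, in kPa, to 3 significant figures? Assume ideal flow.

62.1 kPa

From the surface to the outlet (both open to atmosphere, surface at rest): v = √(2g·h_out) = √(2·9.8·2.72) = 7.30 m/s.
Continuity keeps v the same throughout the tube; from surface to crest, P_atm + 0 = P_top + ½ρv² + ρg·h_top.
P_top = 100900 − ½·815·7.30² − 815·9.8·2.14 = 62100 Pa.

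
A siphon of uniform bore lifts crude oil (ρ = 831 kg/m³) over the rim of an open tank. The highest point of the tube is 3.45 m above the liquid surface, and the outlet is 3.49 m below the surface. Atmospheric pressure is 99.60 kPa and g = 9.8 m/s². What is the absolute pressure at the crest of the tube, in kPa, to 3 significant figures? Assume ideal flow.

43.1 kPa

The outlet speed comes from Torricelli: v = √(2g·3.49) = 8.27 m/s.
Continuity keeps v the same throughout the tube; from surface to crest, P_atm + 0 = P_top + ½ρv² + ρg·h_top.
P_top = 99600 − ½·831·8.27² − 831·9.8·3.45 = 43100 Pa.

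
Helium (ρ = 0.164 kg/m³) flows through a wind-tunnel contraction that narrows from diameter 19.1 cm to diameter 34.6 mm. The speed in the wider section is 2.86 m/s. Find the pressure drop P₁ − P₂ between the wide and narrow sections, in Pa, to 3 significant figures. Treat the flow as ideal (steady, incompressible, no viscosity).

The volume flow rate is constant, so v₂ = (A₁/A₂)v₁ = (287/9.40)·2.86 = 87.2 m/s.
The pipe is horizontal, so Bernoulli reduces to P₁ + ½ρv₁² = P₂ + ½ρv₂².
P₁ − P₂ = ½·0.164·(87.2² − 2.86²) = ½·0.164·7590 = 622 Pa.

622 Pa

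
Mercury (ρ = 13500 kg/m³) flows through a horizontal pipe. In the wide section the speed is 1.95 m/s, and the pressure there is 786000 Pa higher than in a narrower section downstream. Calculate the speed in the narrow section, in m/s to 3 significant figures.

Along the level pipe P + ½ρv² is conserved, hence v₂² = v₁² + 2(P₁ − P₂)/ρ.
v₂ = √(1.95² + 2·786000/13500) = √(3.80 + 116) = 11.0 m/s.

11.0 m/s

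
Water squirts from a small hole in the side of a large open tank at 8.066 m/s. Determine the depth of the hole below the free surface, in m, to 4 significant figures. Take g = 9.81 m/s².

h = 3.316 m

Torricelli: v = √(2gh), so h = v²/(2g).
h = 8.066²/(2·9.81) = 65.06/19.62 = 3.316 m.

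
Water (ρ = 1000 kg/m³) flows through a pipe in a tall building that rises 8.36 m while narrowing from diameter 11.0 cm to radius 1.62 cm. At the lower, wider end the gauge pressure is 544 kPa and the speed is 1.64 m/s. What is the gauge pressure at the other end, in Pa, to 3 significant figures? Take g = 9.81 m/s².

P₂ ≈ 285000 Pa

Mass conservation (A₁v₁ = A₂v₂) gives v₂ = 1.64 × 95.0/8.24 = 18.9 m/s.
Bernoulli: P₁ + ½ρv₁² + ρg h₁ = P₂ + ½ρv₂² + ρg h₂, so P₂ = P₁ + ½ρ(v₁² − v₂²) − ρg(h₂ − h₁).
P₂ = 544000 + ½·1000·(1.64² − 18.9²) − 1000·9.81·(+8.36) = 544000 + (-177000) − (82000) = 285000 Pa.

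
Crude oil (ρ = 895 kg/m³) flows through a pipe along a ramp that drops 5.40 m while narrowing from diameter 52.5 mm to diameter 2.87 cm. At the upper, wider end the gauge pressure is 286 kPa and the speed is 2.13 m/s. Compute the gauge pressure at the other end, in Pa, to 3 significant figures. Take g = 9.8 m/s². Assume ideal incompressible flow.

The volume flow rate is constant, so v₂ = (A₁/A₂)v₁ = (21.6/6.47)·2.13 = 7.13 m/s.
Bernoulli: P₁ + ½ρv₁² + ρg h₁ = P₂ + ½ρv₂² + ρg h₂, so P₂ = P₁ + ½ρ(v₁² − v₂²) − ρg(h₂ − h₁).
P₂ = 286000 + ½·895·(2.13² − 7.13²) − 895·9.8·(−5.40) = 286000 + (-20700) − (-47400) = 313000 Pa.

P₂ = 313000 Pa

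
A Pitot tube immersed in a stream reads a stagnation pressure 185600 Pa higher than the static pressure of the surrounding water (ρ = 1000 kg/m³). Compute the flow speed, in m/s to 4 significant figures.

v ≈ 19.27 m/s

Bernoulli between the free stream and the stagnation point: ½ρv² = P_stag − P_static.
v = √(2ΔP/ρ) = √(2·185600/1000) = 19.27 m/s.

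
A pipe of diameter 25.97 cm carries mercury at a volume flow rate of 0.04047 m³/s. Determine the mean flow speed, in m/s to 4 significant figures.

v ≈ 0.7640 m/s

Q = 0.04047 m³/s = 0.04047 m³/s.
v = Q/A = 0.04047 / 0.05297 = 0.7640 m/s.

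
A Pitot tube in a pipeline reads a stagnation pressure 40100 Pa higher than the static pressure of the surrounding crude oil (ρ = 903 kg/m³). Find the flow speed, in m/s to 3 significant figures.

The dynamic pressure equals the rise in static pressure at the stagnation point: ΔP = ½ρv².
v = √(2ΔP/ρ) = √(2·40100/903) = 9.42 m/s.

v ≈ 9.42 m/s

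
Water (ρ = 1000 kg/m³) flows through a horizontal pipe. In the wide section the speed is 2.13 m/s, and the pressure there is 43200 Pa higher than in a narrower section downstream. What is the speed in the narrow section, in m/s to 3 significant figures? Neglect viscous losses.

Along the level pipe P + ½ρv² is conserved, hence v₂² = v₁² + 2(P₁ − P₂)/ρ.
v₂ = √(2.13² + 2·43200/1000) = √(4.54 + 86.4) = 9.54 m/s.

v₂ ≈ 9.54 m/s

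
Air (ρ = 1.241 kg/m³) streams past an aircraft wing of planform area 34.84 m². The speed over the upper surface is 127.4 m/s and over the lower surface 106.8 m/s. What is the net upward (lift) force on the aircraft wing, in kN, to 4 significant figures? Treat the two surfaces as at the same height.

From P + ½ρv² = const at equal height, P_low − P_up = ½ρ(v_up² − v_low²).
ΔP = ½·1.241·(127.4² − 106.8²) = 2994 Pa.
Lift = ΔP · A = 2994 × 34.84 = 104300 N.

F ≈ 104.3 kN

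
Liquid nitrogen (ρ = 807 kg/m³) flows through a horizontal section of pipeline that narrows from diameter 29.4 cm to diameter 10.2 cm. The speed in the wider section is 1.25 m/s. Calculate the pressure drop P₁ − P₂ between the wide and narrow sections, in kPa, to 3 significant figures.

The volume flow rate is constant, so v₂ = (A₁/A₂)v₁ = (679/81.7)·1.25 = 10.4 m/s.
The pipe is horizontal, so Bernoulli reduces to P₁ + ½ρv₁² = P₂ + ½ρv₂².
P₁ − P₂ = ½·807·(10.4² − 1.25²) = ½·807·106 = 42900 Pa.

42.9 kPa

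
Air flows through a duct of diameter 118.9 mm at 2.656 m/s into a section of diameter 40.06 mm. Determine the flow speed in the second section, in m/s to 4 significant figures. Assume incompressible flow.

Mass conservation (A₁v₁ = A₂v₂) gives v₂ = 2.656 × 111.0/12.60 = 23.40 m/s.

23.40 m/s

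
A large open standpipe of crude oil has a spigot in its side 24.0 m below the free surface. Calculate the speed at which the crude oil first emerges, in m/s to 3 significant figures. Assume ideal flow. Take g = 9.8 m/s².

v = 21.7 m/s

The surface is effectively still and both ends are open, so ½v² = gh and v = √(2·9.8·24.0) = 21.7 m/s.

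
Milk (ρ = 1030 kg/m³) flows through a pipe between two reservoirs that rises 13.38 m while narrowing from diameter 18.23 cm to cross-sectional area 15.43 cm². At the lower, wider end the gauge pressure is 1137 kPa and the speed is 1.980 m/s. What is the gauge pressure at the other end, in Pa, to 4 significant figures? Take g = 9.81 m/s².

Continuity gives A₁v₁ = A₂v₂, so v₂ = (261.0 cm²)/(15.43 cm²) × 1.980 m/s = 33.49 m/s.
Bernoulli: P₁ + ½ρv₁² + ρg h₁ = P₂ + ½ρv₂² + ρg h₂, so P₂ = P₁ + ½ρ(v₁² − v₂²) − ρg(h₂ − h₁).
P₂ = 1137000 + ½·1030·(1.980² − 33.49²) − 1030·9.81·(+13.38) = 1137000 + (-575700) − (135200) = 426100 Pa.

P₂ = 426100 Pa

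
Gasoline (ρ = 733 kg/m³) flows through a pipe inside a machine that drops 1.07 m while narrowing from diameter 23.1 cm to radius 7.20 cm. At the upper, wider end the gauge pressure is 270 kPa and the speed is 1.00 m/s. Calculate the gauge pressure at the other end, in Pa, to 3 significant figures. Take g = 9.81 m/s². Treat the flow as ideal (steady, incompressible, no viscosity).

Mass conservation (A₁v₁ = A₂v₂) gives v₂ = 1.00 × 419/163 = 2.57 m/s.
Bernoulli: P₁ + ½ρv₁² + ρg h₁ = P₂ + ½ρv₂² + ρg h₂, so P₂ = P₁ + ½ρ(v₁² − v₂²) − ρg(h₂ − h₁).
P₂ = 270000 + ½·733·(1.00² − 2.57²) − 733·9.81·(−1.07) = 270000 + (-2060) − (-7690) = 276000 Pa.

P₂ ≈ 276000 Pa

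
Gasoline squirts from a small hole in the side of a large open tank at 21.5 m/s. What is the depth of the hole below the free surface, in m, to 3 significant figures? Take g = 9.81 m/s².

Torricelli: v = √(2gh), so h = v²/(2g).
h = 21.5²/(2·9.81) = 462/19.62 = 23.6 m.

h ≈ 23.6 m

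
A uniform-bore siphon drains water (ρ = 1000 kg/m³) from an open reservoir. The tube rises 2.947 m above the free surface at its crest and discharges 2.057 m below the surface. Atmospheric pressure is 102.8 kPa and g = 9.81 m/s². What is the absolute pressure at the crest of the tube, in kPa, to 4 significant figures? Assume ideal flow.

From the surface to the outlet (both open to atmosphere, surface at rest): v = √(2g·h_out) = √(2·9.81·2.057) = 6.353 m/s.
With constant cross-section the crest speed equals v; applying Bernoulli from the surface up to the crest, P_top = P_atm − ½ρv² − ρg·h_top.
P_top = 102800 − ½·1000·6.353² − 1000·9.81·2.947 = 53710 Pa.

P_top ≈ 53.71 kPa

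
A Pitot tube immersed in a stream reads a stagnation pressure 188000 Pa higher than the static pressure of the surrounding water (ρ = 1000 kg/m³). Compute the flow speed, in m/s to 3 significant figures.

At the stagnation point the flow is brought to rest, so Bernoulli gives P_stag − P_static = ½ρv².
v = √(2ΔP/ρ) = √(2·188000/1000) = 19.4 m/s.

19.4 m/s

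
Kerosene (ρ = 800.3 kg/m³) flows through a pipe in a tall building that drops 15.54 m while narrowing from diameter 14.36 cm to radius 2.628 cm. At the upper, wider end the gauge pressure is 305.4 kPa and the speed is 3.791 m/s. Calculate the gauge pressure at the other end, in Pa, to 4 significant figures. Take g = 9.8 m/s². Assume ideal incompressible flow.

P₂ ≈ 112600 Pa

Mass conservation (A₁v₁ = A₂v₂) gives v₂ = 3.791 × 162.0/21.70 = 28.30 m/s.
Energy conservation along the streamline gives P₂ = P₁ − ½ρ(v₂² − v₁²) − ρg(h₂ − h₁).
P₂ = 305400 + ½·800.3·(3.791² − 28.30²) − 800.3·9.8·(−15.54) = 305400 + (-314700) − (-121900) = 112600 Pa.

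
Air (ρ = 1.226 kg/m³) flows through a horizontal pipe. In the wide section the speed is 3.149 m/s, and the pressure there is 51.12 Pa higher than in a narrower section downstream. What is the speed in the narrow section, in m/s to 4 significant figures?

v₂ ≈ 9.660 m/s

Horizontal Bernoulli: P₁ + ½ρv₁² = P₂ + ½ρv₂², so v₂² = v₁² + 2(P₁ − P₂)/ρ.
v₂ = √(3.149² + 2·51.12/1.226) = √(9.916 + 83.39) = 9.660 m/s.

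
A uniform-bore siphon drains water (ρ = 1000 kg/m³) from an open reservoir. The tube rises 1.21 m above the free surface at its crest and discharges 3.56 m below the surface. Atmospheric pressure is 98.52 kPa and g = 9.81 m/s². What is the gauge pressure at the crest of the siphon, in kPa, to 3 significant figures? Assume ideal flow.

P_gauge ≈ -46.8 kPa

From the surface to the outlet (both open to atmosphere, surface at rest): v = √(2g·h_out) = √(2·9.81·3.56) = 8.36 m/s.
With constant cross-section the crest speed equals v; applying Bernoulli from the surface up to the crest, P_top = P_atm − ½ρv² − ρg·h_top.
P_top = 98520 − ½·1000·8.36² − 1000·9.81·1.21 = 51700 Pa. So P_gauge = P_top − P_atm = -46800 Pa.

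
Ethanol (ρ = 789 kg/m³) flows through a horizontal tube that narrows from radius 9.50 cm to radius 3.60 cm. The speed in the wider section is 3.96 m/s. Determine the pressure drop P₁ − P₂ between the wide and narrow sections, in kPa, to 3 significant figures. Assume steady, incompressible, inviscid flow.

Continuity gives A₁v₁ = A₂v₂, so v₂ = (284 cm²)/(40.7 cm²) × 3.96 m/s = 27.6 m/s.
With no height change, Bernoulli's equation is P₁ + ½ρv₁² = P₂ + ½ρv₂².
P₁ − P₂ = ½·789·(27.6² − 3.96²) = ½·789·745 = 294000 Pa.

ΔP ≈ 294 kPa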